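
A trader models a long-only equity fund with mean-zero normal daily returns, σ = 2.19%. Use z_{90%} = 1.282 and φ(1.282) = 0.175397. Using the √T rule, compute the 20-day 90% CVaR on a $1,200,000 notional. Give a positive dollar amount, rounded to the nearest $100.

$206,100

σ_{20d} = 2.19% × √20 = 9.794%.
ES multiplier = φ(z)/(1−α) = 0.175397/0.1 = 1.754.
ES = 9.794% × 1.754 = 17.179%; on $1,200,000: $206,148.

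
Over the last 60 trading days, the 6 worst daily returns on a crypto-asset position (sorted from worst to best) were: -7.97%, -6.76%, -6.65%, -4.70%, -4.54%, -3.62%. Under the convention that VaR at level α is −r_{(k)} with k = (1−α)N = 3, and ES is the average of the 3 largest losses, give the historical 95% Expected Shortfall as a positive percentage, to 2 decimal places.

7.13%

The 3 worst returns sum to -21.38%.
ES = −(-21.38%) / 3 = 7.1266…% ≈ 7.13%.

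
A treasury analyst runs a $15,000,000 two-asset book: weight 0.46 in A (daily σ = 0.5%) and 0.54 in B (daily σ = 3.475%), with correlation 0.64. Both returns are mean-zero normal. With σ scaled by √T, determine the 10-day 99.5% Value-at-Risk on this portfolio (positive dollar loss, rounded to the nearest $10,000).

σ_p = √(0.46²·0.5² + 0.54²·3.475² + 2·0.64·0.46·0.54·0.5·3.475) = 2.031%.
σ_{10d} = 2.031% × √10 = 6.423%.
z(99.5%) = 2.576.
VaR = 2.576 × 6.423% = 16.546%; on $15,000,000 that is $2,481,900.

$2,480,000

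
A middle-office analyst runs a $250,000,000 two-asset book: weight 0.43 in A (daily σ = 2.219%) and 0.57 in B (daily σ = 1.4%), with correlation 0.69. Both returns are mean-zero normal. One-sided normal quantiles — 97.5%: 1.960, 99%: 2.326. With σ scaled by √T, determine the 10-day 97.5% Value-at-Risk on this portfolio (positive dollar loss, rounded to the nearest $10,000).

σ_p = √(0.43²·2.219² + 0.57²·1.4² + 2·0.69·0.43·0.57·2.219·1.4) = 1.612%.
σ_{10d} = 1.612% × √10 = 5.098%.
VaR = 1.960 × 5.098% = 9.992%; on $250,000,000 that is $24,980,000.

$24,980,000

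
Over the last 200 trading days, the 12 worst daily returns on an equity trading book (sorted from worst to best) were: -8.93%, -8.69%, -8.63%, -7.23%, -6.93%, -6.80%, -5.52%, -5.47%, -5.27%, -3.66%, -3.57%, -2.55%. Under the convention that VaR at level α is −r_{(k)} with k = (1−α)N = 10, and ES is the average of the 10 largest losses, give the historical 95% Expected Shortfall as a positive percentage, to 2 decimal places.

6.71%

The 10 worst returns sum to -67.13%.
ES = −(-67.13%) / 10 = 6.713% ≈ 6.71%.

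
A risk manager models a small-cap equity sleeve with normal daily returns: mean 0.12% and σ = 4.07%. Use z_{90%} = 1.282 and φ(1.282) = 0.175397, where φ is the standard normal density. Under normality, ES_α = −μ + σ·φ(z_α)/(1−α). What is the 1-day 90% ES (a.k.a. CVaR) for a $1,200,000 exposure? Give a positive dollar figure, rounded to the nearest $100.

Tail multiplier: φ(z)/(1−α) = 0.175397 / 0.1 = 1.754.
ES = −(0.12%) + 4.07% × 1.754 = 7.019%.
On $1,200,000: 0.07019 × $1,200,000 = $84,228.

$84,200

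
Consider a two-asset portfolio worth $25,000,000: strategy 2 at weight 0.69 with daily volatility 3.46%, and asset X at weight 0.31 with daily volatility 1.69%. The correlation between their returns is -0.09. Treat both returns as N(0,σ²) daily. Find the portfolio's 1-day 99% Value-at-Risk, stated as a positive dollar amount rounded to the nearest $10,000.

σ_p² = 0.69²·3.46² + 0.31²·1.69² + 2·-0.09·0.69·0.31·3.46·1.69 = 5.7490 (%²).
σ_p = √5.7490 = 2.398%.
At 99%, z = 2.326.
VaR = 2.326 × 2.398% = 5.578%; on $25,000,000 that is $1,394,500.

$1,390,000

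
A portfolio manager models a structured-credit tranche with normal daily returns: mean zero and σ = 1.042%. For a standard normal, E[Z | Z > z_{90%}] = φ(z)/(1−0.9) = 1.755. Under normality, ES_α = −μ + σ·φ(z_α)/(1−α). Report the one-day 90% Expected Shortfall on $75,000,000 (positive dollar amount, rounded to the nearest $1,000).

$1,372,000

ES = 1.042% × 1.755 = 1.829%.
On $75,000,000: 0.01829 × $75,000,000 = $1,371,750.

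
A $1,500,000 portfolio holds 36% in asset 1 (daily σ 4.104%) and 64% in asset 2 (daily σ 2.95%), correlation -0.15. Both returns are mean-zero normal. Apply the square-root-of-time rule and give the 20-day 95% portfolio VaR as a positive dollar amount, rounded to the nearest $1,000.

σ_p = √(0.36²·4.104² + 0.64²·2.95² + 2·-0.15·0.36·0.64·4.104·2.95) = 2.216%.
σ_{20d} = 2.216% × √20 = 9.910%.
z(95%) = 1.645.
VaR = 1.645 × 9.910% = 16.302%; on $1,500,000 that is $244,530.

$245,000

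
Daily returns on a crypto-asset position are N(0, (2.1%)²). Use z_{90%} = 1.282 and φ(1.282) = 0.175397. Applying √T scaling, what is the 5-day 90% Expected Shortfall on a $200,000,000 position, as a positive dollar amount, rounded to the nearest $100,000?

σ_{5d} = 2.1% × √5 = 4.696%.
ES multiplier = φ(z)/(1−α) = 0.175397/0.1 = 1.754.
ES = 4.696% × 1.754 = 8.237%; on $200,000,000: $16,474,000.

$16,500,000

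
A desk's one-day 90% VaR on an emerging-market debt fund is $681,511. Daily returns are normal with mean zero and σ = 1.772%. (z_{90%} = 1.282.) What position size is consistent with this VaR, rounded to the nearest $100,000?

$30,000,000

VaR as a fraction of value: z·σ = 1.282 × 1.772% = 2.2717%.
Position = $681,511 / 0.022717 = $29,999,991.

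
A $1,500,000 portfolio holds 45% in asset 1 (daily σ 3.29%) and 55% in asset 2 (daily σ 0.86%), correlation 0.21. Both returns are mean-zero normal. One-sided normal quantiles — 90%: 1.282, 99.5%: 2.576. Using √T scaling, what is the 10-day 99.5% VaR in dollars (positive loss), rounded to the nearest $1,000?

σ_p = √(0.45²·3.29² + 0.55²·0.86² + 2·0.21·0.45·0.55·3.29·0.86) = 1.646%.
σ_{10d} = 1.646% × √10 = 5.205%.
VaR = 2.576 × 5.205% = 13.408%; on $1,500,000 that is $201,120.

$201,000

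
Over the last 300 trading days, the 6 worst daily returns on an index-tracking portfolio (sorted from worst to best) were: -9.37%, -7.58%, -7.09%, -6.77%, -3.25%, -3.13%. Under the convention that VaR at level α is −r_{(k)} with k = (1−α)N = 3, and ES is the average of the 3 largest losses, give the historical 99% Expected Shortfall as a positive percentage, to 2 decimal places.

The 3 worst returns sum to -24.04%.
ES = −(-24.04%) / 3 = 8.0133…% ≈ 8.01%.

8.01%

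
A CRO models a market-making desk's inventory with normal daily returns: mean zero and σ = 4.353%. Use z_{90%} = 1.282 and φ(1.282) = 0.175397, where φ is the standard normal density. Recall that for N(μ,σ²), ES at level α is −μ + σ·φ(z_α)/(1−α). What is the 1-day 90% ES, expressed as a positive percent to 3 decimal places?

Tail multiplier: φ(z)/(1−α) = 0.175397 / 0.1 = 1.754.
ES = 4.353% × 1.754 = 7.635%.

7.635%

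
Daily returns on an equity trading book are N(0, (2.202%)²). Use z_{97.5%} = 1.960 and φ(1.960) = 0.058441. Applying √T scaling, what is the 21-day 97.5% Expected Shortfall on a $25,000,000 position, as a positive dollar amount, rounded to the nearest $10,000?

σ_{21d} = 2.202% × √21 = 10.091%.
ES multiplier = φ(z)/(1−α) = 0.058441/0.025 = 2.338.
ES = 10.091% × 2.338 = 23.593%; on $25,000,000: $5,898,250.

$5,900,000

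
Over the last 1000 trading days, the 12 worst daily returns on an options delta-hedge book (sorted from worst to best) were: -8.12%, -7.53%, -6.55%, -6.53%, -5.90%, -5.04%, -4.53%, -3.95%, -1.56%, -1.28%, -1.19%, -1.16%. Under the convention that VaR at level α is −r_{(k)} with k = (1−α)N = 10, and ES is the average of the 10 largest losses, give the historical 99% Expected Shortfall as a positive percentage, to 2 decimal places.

The 10 worst returns sum to -50.99%.
ES = −(-50.99%) / 10 = 5.099% ≈ 5.10%.

5.10%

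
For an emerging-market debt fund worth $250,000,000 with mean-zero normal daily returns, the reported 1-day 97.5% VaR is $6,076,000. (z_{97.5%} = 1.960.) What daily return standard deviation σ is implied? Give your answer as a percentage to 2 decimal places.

VaR as a fraction: $6,076,000 / $250,000,000 = 2.430%.
σ = VaR / z = 2.430% / 1.960 = 1.240%.

1.24%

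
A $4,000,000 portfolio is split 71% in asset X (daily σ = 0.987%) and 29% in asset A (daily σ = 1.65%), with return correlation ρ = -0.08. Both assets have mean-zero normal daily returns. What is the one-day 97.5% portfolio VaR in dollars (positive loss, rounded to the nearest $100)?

σ_p² = 0.71²·0.987² + 0.29²·1.65² + 2·-0.08·0.71·0.29·0.987·1.65 = 0.6664 (%²).
σ_p = √0.6664 = 0.816%.
At 97.5%, z = 1.960.
VaR = 1.960 × 0.816% = 1.599%; on $4,000,000 that is $63,960.

$64,000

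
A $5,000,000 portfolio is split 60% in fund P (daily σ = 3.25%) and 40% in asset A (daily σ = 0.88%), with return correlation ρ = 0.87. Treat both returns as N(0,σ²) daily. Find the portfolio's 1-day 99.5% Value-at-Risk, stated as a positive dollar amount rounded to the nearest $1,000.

$291,000

σ_p² = 0.6²·3.25² + 0.4²·0.88² + 2·0.87·0.6·0.4·3.25·0.88 = 5.1207 (%²).
σ_p = √5.1207 = 2.263%.
At 99.5%, z = 2.576.
VaR = 2.576 × 2.263% = 5.829%; on $5,000,000 that is $291,450.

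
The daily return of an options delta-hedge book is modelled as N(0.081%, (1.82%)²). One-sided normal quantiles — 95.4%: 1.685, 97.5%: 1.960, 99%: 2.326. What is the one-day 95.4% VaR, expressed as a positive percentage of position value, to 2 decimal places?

2.99%

VaR = −μ + z·σ = −(0.081%) + 1.685 × 1.82% = 2.986%.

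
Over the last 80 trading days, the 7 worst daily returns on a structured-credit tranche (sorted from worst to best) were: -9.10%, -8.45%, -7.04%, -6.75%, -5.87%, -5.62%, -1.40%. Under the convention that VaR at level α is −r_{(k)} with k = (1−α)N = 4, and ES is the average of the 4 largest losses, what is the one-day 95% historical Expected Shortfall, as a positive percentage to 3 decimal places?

The 4 worst returns sum to -31.34%.
ES = −(-31.34%) / 4 = 7.835%.

7.835%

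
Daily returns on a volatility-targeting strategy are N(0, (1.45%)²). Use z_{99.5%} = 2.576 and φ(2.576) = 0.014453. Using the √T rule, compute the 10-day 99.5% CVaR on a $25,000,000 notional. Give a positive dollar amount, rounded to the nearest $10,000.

σ_{10d} = 1.45% × √10 = 4.585%.
ES multiplier = φ(z)/(1−α) = 0.014453/0.005 = 2.891.
ES = 4.585% × 2.891 = 13.255%; on $25,000,000: $3,313,750.

$3,310,000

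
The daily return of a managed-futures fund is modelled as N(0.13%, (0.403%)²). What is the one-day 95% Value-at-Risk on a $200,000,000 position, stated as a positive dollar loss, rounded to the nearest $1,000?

At 95% one-sided, z = 1.645.
VaR = −μ + z·σ = −(0.13%) + 1.645 × 0.403% = 0.533%.
On $200,000,000: 0.00533 × $200,000,000 = $1,066,000.

$1,066,000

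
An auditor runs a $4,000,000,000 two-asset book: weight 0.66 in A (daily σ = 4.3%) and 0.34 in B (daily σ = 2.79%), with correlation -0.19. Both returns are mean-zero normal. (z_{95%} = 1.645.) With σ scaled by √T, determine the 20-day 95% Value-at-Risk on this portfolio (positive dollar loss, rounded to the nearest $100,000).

$828,700,000

σ_p = √(0.66²·4.3² + 0.34²·2.79² + 2·-0.19·0.66·0.34·4.3·2.79) = 2.816%.
σ_{20d} = 2.816% × √20 = 12.594%.
VaR = 1.645 × 12.594% = 20.717%; on $4,000,000,000 that is $828,680,000.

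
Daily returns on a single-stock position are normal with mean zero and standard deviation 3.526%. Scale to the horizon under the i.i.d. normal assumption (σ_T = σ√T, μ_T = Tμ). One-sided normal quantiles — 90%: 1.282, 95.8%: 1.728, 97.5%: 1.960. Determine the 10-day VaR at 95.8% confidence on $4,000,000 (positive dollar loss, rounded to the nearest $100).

σ_{10d} = 3.526% × √10 = 11.150%.
VaR = 1.728 × 11.150% = 19.267%.
On $4,000,000: 0.19267 × $4,000,000 = $770,680.

$770,700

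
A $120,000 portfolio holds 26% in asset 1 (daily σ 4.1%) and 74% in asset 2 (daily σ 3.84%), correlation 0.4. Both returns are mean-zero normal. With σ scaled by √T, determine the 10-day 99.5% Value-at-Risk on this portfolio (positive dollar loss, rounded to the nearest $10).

σ_p = √(0.26²·4.1² + 0.74²·3.84² + 2·0.4·0.26·0.74·4.1·3.84) = 3.411%.
σ_{10d} = 3.411% × √10 = 10.787%.
z(99.5%) = 2.576.
VaR = 2.576 × 10.787% = 27.787%; on $120,000 that is $33,344.

$33,340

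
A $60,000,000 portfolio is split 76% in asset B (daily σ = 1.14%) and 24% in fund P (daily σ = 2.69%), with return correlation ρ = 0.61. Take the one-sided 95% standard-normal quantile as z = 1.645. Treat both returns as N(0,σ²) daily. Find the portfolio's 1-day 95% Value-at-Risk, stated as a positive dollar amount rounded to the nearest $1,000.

σ_p² = 0.76²·1.14² + 0.24²·2.69² + 2·0.61·0.76·0.24·1.14·2.69 = 1.8499 (%²).
σ_p = √1.8499 = 1.360%.
VaR = 1.645 × 1.360% = 2.237%; on $60,000,000 that is $1,342,200.

$1,342,000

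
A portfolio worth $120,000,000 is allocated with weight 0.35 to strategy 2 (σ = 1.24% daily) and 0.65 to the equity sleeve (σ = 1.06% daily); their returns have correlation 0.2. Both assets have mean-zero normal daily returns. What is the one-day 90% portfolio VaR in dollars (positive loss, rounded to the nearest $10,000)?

$1,360,000

σ_p² = 0.35²·1.24² + 0.65²·1.06² + 2·0.2·0.35·0.65·1.24·1.06 = 0.7827 (%²).
σ_p = √0.7827 = 0.885%.
At 90%, z = 1.282.
VaR = 1.282 × 0.885% = 1.135%; on $120,000,000 that is $1,362,000.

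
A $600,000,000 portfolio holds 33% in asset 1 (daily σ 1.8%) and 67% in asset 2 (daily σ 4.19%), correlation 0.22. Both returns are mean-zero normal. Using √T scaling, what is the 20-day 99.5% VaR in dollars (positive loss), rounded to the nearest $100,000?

$207,000,000

σ_p = √(0.33²·1.8² + 0.67²·4.19² + 2·0.22·0.33·0.67·1.8·4.19) = 2.995%.
σ_{20d} = 2.995% × √20 = 13.394%.
z(99.5%) = 2.576.
VaR = 2.576 × 13.394% = 34.503%; on $600,000,000 that is $207,018,000.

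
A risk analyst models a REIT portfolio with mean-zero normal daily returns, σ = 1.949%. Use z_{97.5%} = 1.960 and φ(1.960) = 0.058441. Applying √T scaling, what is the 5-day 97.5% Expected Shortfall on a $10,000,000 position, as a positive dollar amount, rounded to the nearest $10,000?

$1,020,000

σ_{5d} = 1.949% × √5 = 4.358%.
ES multiplier = φ(z)/(1−α) = 0.058441/0.025 = 2.338.
ES = 4.358% × 2.338 = 10.189%; on $10,000,000: $1,018,900.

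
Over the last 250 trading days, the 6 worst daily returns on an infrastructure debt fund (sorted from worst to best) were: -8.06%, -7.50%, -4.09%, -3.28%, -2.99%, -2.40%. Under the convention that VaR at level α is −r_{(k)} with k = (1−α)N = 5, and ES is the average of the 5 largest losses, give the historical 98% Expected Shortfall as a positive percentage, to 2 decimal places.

5.18%

The 5 worst returns sum to -25.92%.
ES = −(-25.92%) / 5 = 5.184% ≈ 5.18%.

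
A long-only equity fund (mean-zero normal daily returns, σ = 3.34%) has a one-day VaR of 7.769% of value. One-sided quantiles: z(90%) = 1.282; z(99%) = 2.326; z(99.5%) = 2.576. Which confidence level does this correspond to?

Implied z = VaR/σ = 7.769 / 3.34 = 2.326.
This matches z(99%) = 2.326.

99%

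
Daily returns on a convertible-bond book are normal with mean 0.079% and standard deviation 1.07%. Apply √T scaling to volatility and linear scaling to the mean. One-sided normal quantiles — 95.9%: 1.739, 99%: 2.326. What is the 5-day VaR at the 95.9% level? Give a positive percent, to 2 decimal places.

3.77%

σ_{5d} = 1.07% × √5 = 2.393%; μ_{5d} = 5 × 0.079% = 0.395%.
VaR = −(0.395%) + 1.739 × 2.393% = 3.766%.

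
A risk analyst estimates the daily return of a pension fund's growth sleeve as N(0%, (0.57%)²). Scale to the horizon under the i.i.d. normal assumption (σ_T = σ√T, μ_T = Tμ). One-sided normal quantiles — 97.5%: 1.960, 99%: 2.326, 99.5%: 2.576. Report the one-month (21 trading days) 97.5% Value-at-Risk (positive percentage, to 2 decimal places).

5.12%

σ_{21d} = 0.57% × √21 = 2.612%.
VaR = 1.960 × 2.612% = 5.120%.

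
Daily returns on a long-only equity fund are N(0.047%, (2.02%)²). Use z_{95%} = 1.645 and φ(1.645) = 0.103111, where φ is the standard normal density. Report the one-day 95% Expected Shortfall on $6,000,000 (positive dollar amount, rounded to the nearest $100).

Tail multiplier: φ(z)/(1−α) = 0.103111 / 0.05 = 2.062.
ES = −(0.047%) + 2.02% × 2.062 = 4.118%.
On $6,000,000: 0.04118 × $6,000,000 = $247,080.

$247,100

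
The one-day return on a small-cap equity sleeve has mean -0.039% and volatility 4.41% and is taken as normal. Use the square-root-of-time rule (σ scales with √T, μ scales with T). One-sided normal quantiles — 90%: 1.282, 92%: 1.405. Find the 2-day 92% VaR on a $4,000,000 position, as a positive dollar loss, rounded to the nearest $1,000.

$354,000

σ_{2d} = 4.41% × √2 = 6.237%; μ_{2d} = 2 × -0.039% = -0.078%.
VaR = −(-0.078%) + 1.405 × 6.237% = 8.841%.
On $4,000,000: 0.08841 × $4,000,000 = $353,640.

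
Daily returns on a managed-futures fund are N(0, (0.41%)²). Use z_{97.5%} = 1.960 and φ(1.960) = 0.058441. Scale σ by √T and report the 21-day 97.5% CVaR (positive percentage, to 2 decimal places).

σ_{21d} = 0.41% × √21 = 1.879%.
ES multiplier = φ(z)/(1−α) = 0.058441/0.025 = 2.338.
ES = 1.879% × 2.338 = 4.393%.

4.39%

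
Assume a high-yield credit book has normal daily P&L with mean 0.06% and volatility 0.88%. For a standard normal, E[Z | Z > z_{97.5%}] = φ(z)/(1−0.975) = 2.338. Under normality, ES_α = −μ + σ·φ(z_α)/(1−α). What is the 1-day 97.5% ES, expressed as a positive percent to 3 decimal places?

ES = −(0.06%) + 0.88% × 2.338 = 1.997%.

1.997%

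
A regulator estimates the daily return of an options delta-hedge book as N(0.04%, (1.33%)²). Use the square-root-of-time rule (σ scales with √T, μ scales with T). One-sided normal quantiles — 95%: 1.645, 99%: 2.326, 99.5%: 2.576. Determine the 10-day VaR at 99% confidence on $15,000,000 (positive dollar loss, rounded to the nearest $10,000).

σ_{10d} = 1.33% × √10 = 4.206%; μ_{10d} = 10 × 0.04% = 0.400%.
VaR = −(0.400%) + 2.326 × 4.206% = 9.383%.
On $15,000,000: 0.09383 × $15,000,000 = $1,407,450.

$1,410,000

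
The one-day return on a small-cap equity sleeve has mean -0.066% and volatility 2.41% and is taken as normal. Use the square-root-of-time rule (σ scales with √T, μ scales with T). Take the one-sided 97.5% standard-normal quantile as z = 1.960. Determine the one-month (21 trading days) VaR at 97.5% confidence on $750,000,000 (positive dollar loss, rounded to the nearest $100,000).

σ_{21d} = 2.41% × √21 = 11.044%; μ_{21d} = 21 × -0.066% = -1.386%.
VaR = −(-1.386%) + 1.960 × 11.044% = 23.032%.
On $750,000,000: 0.23032 × $750,000,000 = $172,740,000.

$172,700,000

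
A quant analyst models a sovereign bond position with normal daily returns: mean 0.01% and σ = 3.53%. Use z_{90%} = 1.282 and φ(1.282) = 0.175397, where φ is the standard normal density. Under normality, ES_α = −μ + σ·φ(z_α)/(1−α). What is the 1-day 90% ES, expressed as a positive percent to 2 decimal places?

6.18%

Tail multiplier: φ(z)/(1−α) = 0.175397 / 0.1 = 1.754.
ES = −(0.01%) + 3.53% × 1.754 = 6.182%.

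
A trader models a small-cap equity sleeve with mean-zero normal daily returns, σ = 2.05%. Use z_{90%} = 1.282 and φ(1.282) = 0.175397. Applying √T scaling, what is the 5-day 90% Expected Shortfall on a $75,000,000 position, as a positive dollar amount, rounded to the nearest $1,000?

σ_{5d} = 2.05% × √5 = 4.584%.
ES multiplier = φ(z)/(1−α) = 0.175397/0.1 = 1.754.
ES = 4.584% × 1.754 = 8.040%; on $75,000,000: $6,030,000.

$6,030,000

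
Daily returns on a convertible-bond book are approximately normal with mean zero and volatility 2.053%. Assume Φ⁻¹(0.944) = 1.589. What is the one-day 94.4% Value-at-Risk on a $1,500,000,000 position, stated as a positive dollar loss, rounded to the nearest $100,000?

VaR = z·σ = 1.589 × 2.053% = 3.262%.
On $1,500,000,000: 0.03262 × $1,500,000,000 = $48,930,000.

$48,900,000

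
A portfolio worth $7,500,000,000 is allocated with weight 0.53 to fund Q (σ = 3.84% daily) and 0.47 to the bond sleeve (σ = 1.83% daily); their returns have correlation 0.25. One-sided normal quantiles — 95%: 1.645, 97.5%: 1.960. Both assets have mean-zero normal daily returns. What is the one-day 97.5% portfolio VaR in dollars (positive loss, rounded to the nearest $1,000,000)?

σ_p² = 0.53²·3.84² + 0.47²·1.83² + 2·0.25·0.53·0.47·3.84·1.83 = 5.7570 (%²).
σ_p = √5.7570 = 2.399%.
VaR = 1.960 × 2.399% = 4.702%; on $7,500,000,000 that is $352,650,000.

$353,000,000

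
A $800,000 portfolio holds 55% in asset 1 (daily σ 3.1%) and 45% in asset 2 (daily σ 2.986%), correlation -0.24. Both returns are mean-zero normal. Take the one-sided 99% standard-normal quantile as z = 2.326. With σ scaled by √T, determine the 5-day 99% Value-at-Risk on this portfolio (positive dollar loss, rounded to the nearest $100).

σ_p = √(0.55²·3.1² + 0.45²·2.986² + 2·-0.24·0.55·0.45·3.1·2.986) = 1.901%.
σ_{5d} = 1.901% × √5 = 4.251%.
VaR = 2.326 × 4.251% = 9.888%; on $800,000 that is $79,104.

$79,100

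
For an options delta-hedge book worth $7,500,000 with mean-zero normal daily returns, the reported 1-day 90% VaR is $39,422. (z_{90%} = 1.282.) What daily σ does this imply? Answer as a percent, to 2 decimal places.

VaR as a fraction: $39,422 / $7,500,000 = 0.526%.
σ = VaR / z = 0.526% / 1.282 = 0.410%.

0.41%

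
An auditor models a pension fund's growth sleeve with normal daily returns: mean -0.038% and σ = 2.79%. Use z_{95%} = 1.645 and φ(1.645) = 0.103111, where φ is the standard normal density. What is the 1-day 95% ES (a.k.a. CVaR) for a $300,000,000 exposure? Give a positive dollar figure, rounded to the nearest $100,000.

Tail multiplier: φ(z)/(1−α) = 0.103111 / 0.05 = 2.062.
ES = −(-0.038%) + 2.79% × 2.062 = 5.791%.
On $300,000,000: 0.05791 × $300,000,000 = $17,373,000.

$17,400,000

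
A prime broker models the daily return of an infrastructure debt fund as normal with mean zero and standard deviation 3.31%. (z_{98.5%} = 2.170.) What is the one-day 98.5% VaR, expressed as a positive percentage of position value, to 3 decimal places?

7.183%

VaR = z·σ = 2.170 × 3.31% = 7.183%.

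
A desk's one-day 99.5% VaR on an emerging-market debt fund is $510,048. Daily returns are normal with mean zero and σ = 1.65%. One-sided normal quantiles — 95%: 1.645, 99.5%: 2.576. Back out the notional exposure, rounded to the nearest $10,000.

VaR as a fraction of value: z·σ = 2.576 × 1.65% = 4.2504%.
Position = $510,048 / 0.042504 = $12,000,000.

$12,000,000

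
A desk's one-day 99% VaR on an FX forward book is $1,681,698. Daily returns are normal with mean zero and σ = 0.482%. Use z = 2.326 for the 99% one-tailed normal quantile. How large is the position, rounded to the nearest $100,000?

VaR as a fraction of value: z·σ = 2.326 × 0.482% = 1.12113%.
Position = $1,681,698 / 0.0112113 = $150,000,000.

$150,000,000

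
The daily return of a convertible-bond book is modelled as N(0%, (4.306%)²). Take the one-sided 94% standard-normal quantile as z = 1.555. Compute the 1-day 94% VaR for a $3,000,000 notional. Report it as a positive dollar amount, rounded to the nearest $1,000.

VaR = z·σ = 1.555 × 4.306% = 6.696%.
On $3,000,000: 0.06696 × $3,000,000 = $200,880.

$201,000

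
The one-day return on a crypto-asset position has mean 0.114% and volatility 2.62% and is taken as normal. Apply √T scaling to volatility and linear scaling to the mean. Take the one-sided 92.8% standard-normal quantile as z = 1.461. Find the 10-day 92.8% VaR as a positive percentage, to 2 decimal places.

10.96%

σ_{10d} = 2.62% × √10 = 8.285%; μ_{10d} = 10 × 0.114% = 1.140%.
VaR = −(1.140%) + 1.461 × 8.285% = 10.964%.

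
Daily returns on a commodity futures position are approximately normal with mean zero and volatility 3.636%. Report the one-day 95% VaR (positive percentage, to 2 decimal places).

At 95% one-sided, z = 1.645.
VaR = z·σ = 1.645 × 3.636% = 5.981%.

5.98%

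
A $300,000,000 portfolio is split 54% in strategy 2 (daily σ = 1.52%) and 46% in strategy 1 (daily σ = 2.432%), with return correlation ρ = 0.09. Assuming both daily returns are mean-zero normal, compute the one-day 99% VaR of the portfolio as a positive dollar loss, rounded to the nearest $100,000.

$10,100,000

σ_p² = 0.54²·1.52² + 0.46²·2.432² + 2·0.09·0.54·0.46·1.52·2.432 = 2.0905 (%²).
σ_p = √2.0905 = 1.446%.
At 99%, z = 2.326.
VaR = 2.326 × 1.446% = 3.363%; on $300,000,000 that is $10,089,000.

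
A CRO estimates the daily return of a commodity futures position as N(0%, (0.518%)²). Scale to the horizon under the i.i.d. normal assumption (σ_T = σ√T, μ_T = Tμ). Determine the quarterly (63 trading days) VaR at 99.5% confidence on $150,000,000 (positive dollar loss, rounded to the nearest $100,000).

At 99.5%, z = 2.576.
σ_{63d} = 0.518% × √63 = 4.111%.
VaR = 2.576 × 4.111% = 10.590%.
On $150,000,000: 0.10590 × $150,000,000 = $15,885,000.

$15,900,000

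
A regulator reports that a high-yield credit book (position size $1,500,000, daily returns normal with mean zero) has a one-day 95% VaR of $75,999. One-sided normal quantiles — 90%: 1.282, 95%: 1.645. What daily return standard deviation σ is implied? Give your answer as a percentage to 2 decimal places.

VaR as a fraction: $75,999 / $1,500,000 = 5.067%.
σ = VaR / z = 5.067% / 1.645 = 3.080%.

3.08%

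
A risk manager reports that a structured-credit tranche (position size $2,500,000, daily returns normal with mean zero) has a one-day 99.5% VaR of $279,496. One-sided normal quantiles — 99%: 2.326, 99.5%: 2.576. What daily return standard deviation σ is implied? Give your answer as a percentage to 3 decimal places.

4.340%

VaR as a fraction: $279,496 / $2,500,000 = 11.180%.
σ = VaR / z = 11.180% / 2.576 = 4.340%.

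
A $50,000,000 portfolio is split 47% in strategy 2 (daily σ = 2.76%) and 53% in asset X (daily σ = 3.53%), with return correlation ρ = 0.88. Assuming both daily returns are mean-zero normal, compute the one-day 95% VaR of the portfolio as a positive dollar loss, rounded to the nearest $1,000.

σ_p² = 0.47²·2.76² + 0.53²·3.53² + 2·0.88·0.47·0.53·2.76·3.53 = 9.4544 (%²).
σ_p = √9.4544 = 3.075%.
At 95%, z = 1.645.
VaR = 1.645 × 3.075% = 5.058%; on $50,000,000 that is $2,529,000.

$2,529,000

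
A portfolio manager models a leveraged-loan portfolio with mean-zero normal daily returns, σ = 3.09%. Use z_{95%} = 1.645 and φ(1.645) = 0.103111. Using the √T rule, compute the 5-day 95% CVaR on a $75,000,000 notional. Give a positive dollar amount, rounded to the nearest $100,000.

σ_{5d} = 3.09% × √5 = 6.909%.
ES multiplier = φ(z)/(1−α) = 0.103111/0.05 = 2.062.
ES = 6.909% × 2.062 = 14.246%; on $75,000,000: $10,684,500.

$10,700,000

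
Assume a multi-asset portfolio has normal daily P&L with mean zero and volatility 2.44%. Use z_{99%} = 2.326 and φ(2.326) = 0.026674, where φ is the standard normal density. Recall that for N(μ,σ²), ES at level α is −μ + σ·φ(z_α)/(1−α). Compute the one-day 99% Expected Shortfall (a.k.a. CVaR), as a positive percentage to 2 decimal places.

Tail multiplier: φ(z)/(1−α) = 0.026674 / 0.01 = 2.667.
ES = 2.44% × 2.667 = 6.507%.

6.51%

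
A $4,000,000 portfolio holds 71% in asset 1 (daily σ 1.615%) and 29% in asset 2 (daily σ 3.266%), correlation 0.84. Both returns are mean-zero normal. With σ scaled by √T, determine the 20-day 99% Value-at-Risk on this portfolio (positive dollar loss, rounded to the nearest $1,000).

$836,000

σ_p = √(0.71²·1.615² + 0.29²·3.266² + 2·0.84·0.71·0.29·1.615·3.266) = 2.009%.
σ_{20d} = 2.009% × √20 = 8.985%.
z(99%) = 2.326.
VaR = 2.326 × 8.985% = 20.899%; on $4,000,000 that is $835,960.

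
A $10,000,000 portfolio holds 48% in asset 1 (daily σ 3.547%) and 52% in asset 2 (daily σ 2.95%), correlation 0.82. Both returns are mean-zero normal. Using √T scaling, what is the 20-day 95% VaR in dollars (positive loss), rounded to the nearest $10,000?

σ_p = √(0.48²·3.547² + 0.52²·2.95² + 2·0.82·0.48·0.52·3.547·2.95) = 3.088%.
σ_{20d} = 3.088% × √20 = 13.810%.
z(95%) = 1.645.
VaR = 1.645 × 13.810% = 22.717%; on $10,000,000 that is $2,271,700.

$2,270,000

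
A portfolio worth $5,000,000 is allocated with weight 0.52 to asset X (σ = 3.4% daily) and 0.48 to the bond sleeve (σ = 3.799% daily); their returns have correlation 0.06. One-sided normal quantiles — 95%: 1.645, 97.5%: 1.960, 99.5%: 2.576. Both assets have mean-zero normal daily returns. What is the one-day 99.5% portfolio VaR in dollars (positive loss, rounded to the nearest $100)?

$336,800

σ_p² = 0.52²·3.4² + 0.48²·3.799² + 2·0.06·0.52·0.48·3.4·3.799 = 6.8379 (%²).
σ_p = √6.8379 = 2.615%.
VaR = 2.576 × 2.615% = 6.736%; on $5,000,000 that is $336,800.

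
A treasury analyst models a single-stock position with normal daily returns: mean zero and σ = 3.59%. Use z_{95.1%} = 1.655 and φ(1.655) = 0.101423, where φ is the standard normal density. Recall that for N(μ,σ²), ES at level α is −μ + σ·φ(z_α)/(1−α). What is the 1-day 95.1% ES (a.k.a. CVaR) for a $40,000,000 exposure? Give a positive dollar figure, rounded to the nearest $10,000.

Tail multiplier: φ(z)/(1−α) = 0.101423 / 0.049 = 2.070.
ES = 3.59% × 2.070 = 7.431%.
On $40,000,000: 0.07431 × $40,000,000 = $2,972,400.

$2,970,000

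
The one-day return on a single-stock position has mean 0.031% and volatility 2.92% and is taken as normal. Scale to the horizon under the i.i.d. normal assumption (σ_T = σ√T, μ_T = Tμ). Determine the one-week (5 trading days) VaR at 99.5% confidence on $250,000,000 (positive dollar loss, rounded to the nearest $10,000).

$41,660,000

At 99.5%, z = 2.576.
σ_{5d} = 2.92% × √5 = 6.529%; μ_{5d} = 5 × 0.031% = 0.155%.
VaR = −(0.155%) + 2.576 × 6.529% = 16.664%.
On $250,000,000: 0.16664 × $250,000,000 = $41,660,000.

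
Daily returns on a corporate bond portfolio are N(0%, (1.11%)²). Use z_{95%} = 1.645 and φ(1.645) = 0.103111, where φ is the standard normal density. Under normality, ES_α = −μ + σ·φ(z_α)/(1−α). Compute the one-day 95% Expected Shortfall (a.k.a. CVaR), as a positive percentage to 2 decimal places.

Tail multiplier: φ(z)/(1−α) = 0.103111 / 0.05 = 2.062.
ES = 1.11% × 2.062 = 2.289%.

2.29%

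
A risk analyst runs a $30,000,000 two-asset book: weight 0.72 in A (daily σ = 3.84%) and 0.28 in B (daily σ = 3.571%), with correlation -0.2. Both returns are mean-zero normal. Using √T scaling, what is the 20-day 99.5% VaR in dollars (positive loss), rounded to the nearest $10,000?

$9,490,000

σ_p = √(0.72²·3.84² + 0.28²·3.571² + 2·-0.2·0.72·0.28·3.84·3.571) = 2.746%.
σ_{20d} = 2.746% × √20 = 12.280%.
z(99.5%) = 2.576.
VaR = 2.576 × 12.280% = 31.633%; on $30,000,000 that is $9,489,900.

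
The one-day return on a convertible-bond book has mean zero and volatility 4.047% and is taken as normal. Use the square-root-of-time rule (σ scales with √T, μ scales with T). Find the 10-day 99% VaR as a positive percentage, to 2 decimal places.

29.77%

At 99%, z = 2.326.
σ_{10d} = 4.047% × √10 = 12.798%.
VaR = 2.326 × 12.798% = 29.768%.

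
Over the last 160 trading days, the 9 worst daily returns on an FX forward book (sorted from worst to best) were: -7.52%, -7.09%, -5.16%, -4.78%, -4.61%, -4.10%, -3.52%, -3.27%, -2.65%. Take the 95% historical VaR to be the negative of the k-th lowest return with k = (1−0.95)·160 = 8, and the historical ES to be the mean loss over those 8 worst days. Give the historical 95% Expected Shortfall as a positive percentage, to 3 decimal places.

5.006%

The 8 worst returns sum to -40.05%.
ES = −(-40.05%) / 8 = 5.00625% ≈ 5.006%.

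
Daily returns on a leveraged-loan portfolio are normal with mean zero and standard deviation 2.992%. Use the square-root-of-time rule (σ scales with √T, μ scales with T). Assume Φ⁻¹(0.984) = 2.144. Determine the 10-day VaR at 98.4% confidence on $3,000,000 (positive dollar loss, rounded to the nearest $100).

σ_{10d} = 2.992% × √10 = 9.462%.
VaR = 2.144 × 9.462% = 20.287%.
On $3,000,000: 0.20287 × $3,000,000 = $608,610.

$608,600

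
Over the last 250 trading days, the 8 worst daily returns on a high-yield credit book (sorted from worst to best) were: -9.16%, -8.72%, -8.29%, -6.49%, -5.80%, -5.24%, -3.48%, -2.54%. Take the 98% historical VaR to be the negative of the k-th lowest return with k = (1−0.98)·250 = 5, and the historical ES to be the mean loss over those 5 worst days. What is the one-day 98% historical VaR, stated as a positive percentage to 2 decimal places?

k = 5; the 5th lowest return is -5.80%, so VaR = 5.80%.

5.80%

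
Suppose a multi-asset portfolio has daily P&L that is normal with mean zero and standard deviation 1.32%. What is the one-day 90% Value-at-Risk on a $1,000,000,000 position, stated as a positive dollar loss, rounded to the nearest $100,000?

$16,900,000

At 90% one-sided, z = 1.282.
VaR = z·σ = 1.282 × 1.32% = 1.692%.
On $1,000,000,000: 0.01692 × $1,000,000,000 = $16,920,000.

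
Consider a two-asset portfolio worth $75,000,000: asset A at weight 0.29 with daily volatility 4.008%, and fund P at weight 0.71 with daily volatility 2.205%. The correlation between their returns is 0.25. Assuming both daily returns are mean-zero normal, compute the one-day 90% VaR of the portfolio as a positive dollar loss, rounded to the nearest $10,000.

$2,090,000

σ_p² = 0.29²·4.008² + 0.71²·2.205² + 2·0.25·0.29·0.71·4.008·2.205 = 4.7118 (%²).
σ_p = √4.7118 = 2.171%.
At 90%, z = 1.282.
VaR = 1.282 × 2.171% = 2.783%; on $75,000,000 that is $2,087,250.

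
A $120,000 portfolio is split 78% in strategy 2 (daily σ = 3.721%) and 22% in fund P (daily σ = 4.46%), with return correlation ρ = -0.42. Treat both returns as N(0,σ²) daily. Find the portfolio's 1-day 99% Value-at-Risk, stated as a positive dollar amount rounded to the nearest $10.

σ_p² = 0.78²·3.721² + 0.22²·4.46² + 2·-0.42·0.78·0.22·3.721·4.46 = 6.9944 (%²).
σ_p = √6.9944 = 2.645%.
At 99%, z = 2.326.
VaR = 2.326 × 2.645% = 6.152%; on $120,000 that is $7,382.

$7,380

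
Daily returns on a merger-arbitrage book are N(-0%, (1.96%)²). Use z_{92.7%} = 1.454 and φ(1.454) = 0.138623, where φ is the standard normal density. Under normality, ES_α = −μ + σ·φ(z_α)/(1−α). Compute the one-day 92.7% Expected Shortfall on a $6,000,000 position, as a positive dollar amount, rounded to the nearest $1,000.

Tail multiplier: φ(z)/(1−α) = 0.138623 / 0.073 = 1.899.
ES = 1.96% × 1.899 = 3.722%.
On $6,000,000: 0.03722 × $6,000,000 = $223,320.

$223,000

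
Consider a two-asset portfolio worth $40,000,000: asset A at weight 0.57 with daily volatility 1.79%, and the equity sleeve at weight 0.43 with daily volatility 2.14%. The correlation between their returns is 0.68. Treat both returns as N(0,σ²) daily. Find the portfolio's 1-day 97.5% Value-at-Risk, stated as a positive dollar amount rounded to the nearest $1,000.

$1,395,000

σ_p² = 0.57²·1.79² + 0.43²·2.14² + 2·0.68·0.57·0.43·1.79·2.14 = 3.1647 (%²).
σ_p = √3.1647 = 1.779%.
At 97.5%, z = 1.960.
VaR = 1.960 × 1.779% = 3.487%; on $40,000,000 that is $1,394,800.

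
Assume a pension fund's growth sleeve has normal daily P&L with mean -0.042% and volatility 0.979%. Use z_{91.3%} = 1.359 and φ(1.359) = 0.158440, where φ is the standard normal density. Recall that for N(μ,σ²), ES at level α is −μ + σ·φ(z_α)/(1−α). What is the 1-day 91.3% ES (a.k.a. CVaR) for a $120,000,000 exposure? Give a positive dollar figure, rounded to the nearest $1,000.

$2,190,000

Tail multiplier: φ(z)/(1−α) = 0.158440 / 0.087 = 1.821.
ES = −(-0.042%) + 0.979% × 1.821 = 1.825%.
On $120,000,000: 0.01825 × $120,000,000 = $2,190,000.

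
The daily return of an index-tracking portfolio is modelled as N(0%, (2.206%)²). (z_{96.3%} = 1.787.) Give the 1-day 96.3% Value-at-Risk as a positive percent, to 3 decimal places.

VaR = z·σ = 1.787 × 2.206% = 3.942%.

3.942%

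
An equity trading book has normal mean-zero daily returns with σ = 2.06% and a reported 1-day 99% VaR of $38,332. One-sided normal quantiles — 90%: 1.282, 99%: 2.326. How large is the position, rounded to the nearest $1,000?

$800,000

VaR as a fraction of value: z·σ = 2.326 × 2.06% = 4.79156%.
Position = $38,332 / 0.0479156 = $799,990.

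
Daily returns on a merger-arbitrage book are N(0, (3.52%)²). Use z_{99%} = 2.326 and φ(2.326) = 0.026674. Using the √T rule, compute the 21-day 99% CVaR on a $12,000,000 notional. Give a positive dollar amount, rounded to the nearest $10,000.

σ_{21d} = 3.52% × √21 = 16.131%.
ES multiplier = φ(z)/(1−α) = 0.026674/0.01 = 2.667.
ES = 16.131% × 2.667 = 43.021%; on $12,000,000: $5,162,520.

$5,160,000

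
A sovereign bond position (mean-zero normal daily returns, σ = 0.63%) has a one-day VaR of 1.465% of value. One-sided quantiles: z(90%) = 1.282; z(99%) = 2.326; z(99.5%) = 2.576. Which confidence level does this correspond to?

99%

Implied z = VaR/σ = 1.465 / 0.63 = 2.325.
This matches z(99%) = 2.326.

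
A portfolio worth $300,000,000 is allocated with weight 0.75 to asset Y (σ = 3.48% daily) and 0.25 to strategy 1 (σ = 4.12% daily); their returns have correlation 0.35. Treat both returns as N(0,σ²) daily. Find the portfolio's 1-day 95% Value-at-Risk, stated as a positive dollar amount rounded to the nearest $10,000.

σ_p² = 0.75²·3.48² + 0.25²·4.12² + 2·0.35·0.75·0.25·3.48·4.12 = 9.7548 (%²).
σ_p = √9.7548 = 3.123%.
At 95%, z = 1.645.
VaR = 1.645 × 3.123% = 5.137%; on $300,000,000 that is $15,411,000.

$15,410,000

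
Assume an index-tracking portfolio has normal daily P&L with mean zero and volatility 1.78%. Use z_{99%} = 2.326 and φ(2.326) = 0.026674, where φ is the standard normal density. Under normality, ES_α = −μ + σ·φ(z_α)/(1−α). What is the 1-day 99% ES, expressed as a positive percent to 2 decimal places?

Tail multiplier: φ(z)/(1−α) = 0.026674 / 0.01 = 2.667.
ES = 1.78% × 2.667 = 4.747%.

4.75%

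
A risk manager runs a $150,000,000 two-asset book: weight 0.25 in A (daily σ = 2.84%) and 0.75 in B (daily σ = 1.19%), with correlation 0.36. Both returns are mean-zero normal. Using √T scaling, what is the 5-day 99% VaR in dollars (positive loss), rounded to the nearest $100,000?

σ_p = √(0.25²·2.84² + 0.75²·1.19² + 2·0.36·0.25·0.75·2.84·1.19) = 1.325%.
σ_{5d} = 1.325% × √5 = 2.963%.
z(99%) = 2.326.
VaR = 2.326 × 2.963% = 6.892%; on $150,000,000 that is $10,338,000.

$10,300,000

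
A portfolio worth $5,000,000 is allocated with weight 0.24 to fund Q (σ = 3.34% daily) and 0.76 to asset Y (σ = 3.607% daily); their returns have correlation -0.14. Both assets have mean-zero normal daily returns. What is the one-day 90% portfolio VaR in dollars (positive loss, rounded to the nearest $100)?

σ_p² = 0.24²·3.34² + 0.76²·3.607² + 2·-0.14·0.24·0.76·3.34·3.607 = 7.5421 (%²).
σ_p = √7.5421 = 2.746%.
At 90%, z = 1.282.
VaR = 1.282 × 2.746% = 3.520%; on $5,000,000 that is $176,000.

$176,000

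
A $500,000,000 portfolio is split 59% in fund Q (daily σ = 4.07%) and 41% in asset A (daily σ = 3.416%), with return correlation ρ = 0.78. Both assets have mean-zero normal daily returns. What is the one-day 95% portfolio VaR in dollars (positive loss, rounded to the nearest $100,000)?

$29,600,000

σ_p² = 0.59²·4.07² + 0.41²·3.416² + 2·0.78·0.59·0.41·4.07·3.416 = 12.9743 (%²).
σ_p = √12.9743 = 3.602%.
At 95%, z = 1.645.
VaR = 1.645 × 3.602% = 5.925%; on $500,000,000 that is $29,625,000.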